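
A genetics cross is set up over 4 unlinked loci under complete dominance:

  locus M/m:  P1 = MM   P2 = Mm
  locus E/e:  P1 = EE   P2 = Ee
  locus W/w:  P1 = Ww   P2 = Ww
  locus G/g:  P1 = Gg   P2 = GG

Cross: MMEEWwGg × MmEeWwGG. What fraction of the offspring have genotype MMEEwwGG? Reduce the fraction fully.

P(MMEEwwGG) = 1/32

MMEEWwGg gametes: MEWG×4, MEWg×4, MEwG×4, MEwg×4
MmEeWwGG gametes: MEWG×2, MEwG×2, MeWG×2, MewG×2, mEWG×2, mEwG×2, meWG×2, mewG×2
MMEEWwGg×MmEeWwGG grid (16·16=256): MMEEWWGG=8 MMEEWWGg=8 MMEEWwGG=16 MMEEWwGg=16 MMEEwwGG=8 MMEEwwGg=8 MMEeWWGG=8 MMEeWWGg=8 MMEeWwGG=16 MMEeWwGg=16 MMEewwGG=8 MMEewwGg=8 MmEEWWGG=8 MmEEWWGg=8 MmEEWwGG=16 MmEEWwGg=16 MmEEwwGG=8 MmEEwwGg=8 MmEeWWGG=8 MmEeWWGg=8 MmEeWwGG=16 MmEeWwGg=16 MmEewwGG=8 MmEewwGg=8
MMEEwwGG hits 8/256; gcd=8; 8÷8/256÷8 = 1/32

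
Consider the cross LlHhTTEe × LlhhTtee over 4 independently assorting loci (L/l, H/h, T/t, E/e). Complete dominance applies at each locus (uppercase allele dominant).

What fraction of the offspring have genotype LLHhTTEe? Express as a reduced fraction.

LlHhTTEe gametes: LHTE×2, LHTe×2, LhTE×2, LhTe×2, lHTE×2, lHTe×2, lhTE×2, lhTe×2
LlhhTtee gametes: LhTe×4, Lhte×4, lhTe×4, lhte×4
LlHhTTEe×LlhhTtee grid (16·16=256): LLHhTTEe=8 LLHhTTee=8 LLHhTtEe=8 LLHhTtee=8 LLhhTTEe=8 LLhhTTee=8 LLhhTtEe=8 LLhhTtee=8 LlHhTTEe=16 LlHhTTee=16 LlHhTtEe=16 LlHhTtee=16 LlhhTTEe=16 LlhhTTee=16 LlhhTtEe=16 LlhhTtee=16 llHhTTEe=8 llHhTTee=8 llHhTtEe=8 llHhTtee=8 llhhTTEe=8 llhhTTee=8 llhhTtEe=8 llhhTtee=8
LLHhTTEe hits 8/256; gcd=8; 8÷8/256÷8 = 1/32

P(LLHhTTEe) = 1/32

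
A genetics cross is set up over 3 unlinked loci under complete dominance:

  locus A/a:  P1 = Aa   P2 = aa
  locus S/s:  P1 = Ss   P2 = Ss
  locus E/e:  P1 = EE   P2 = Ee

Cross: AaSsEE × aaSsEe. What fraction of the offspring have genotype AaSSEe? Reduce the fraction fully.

AaSsEE gametes: ASE×2, AsE×2, aSE×2, asE×2
aaSsEe gametes: aSE×2, aSe×2, asE×2, ase×2
AaSsEE×aaSsEe grid (8·8=64): AaSSEE=4 AaSSEe=4 AaSsEE=8 AaSsEe=8 AassEE=4 AassEe=4 aaSSEE=4 aaSSEe=4 aaSsEE=8 aaSsEe=8 aassEE=4 aassEe=4
AaSSEe hits 4/64; gcd=4; 4÷4/64÷4 = 1/16

P(AaSSEe) = 1/16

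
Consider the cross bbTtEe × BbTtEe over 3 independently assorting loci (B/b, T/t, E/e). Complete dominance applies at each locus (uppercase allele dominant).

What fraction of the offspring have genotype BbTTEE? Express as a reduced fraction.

P(BbTTEE) = 1/32

bbTtEe gametes: bTE×2, bTe×2, btE×2, bte×2
BbTtEe gametes: BTE×1, BTe×1, BtE×1, Bte×1, bTE×1, bTe×1, btE×1, bte×1
bbTtEe×BbTtEe grid (8·8=64): BbTTEE=2 BbTTEe=4 BbTTee=2 BbTtEE=4 BbTtEe=8 BbTtee=4 BbttEE=2 BbttEe=4 Bbttee=2 bbTTEE=2 bbTTEe=4 bbTTee=2 bbTtEE=4 bbTtEe=8 bbTtee=4 bbttEE=2 bbttEe=4 bbttee=2
BbTTEE hits 2/64; gcd=2; 2÷2/64÷2 = 1/32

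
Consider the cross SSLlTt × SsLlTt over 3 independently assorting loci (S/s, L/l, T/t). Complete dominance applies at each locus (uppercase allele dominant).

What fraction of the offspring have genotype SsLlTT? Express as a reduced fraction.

P(SsLlTT) = 1/16

SSLlTt gametes: SLT×2, SLt×2, SlT×2, Slt×2
SsLlTt gametes: SLT×1, SLt×1, SlT×1, Slt×1, sLT×1, sLt×1, slT×1, slt×1
SSLlTt×SsLlTt grid (8·8=64): SSLLTT=2 SSLLTt=4 SSLLtt=2 SSLlTT=4 SSLlTt=8 SSLltt=4 SSllTT=2 SSllTt=4 SSlltt=2 SsLLTT=2 SsLLTt=4 SsLLtt=2 SsLlTT=4 SsLlTt=8 SsLltt=4 SsllTT=2 SsllTt=4 Sslltt=2
SsLlTT hits 4/64; gcd=4; 4÷4/64÷4 = 1/16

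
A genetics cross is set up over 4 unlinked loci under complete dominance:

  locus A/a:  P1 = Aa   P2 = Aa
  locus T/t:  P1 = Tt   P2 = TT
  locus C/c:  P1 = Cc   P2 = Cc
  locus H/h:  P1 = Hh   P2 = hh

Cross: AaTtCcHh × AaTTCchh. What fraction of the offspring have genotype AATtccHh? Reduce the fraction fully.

AaTtCcHh gametes: ATCH×1, ATCh×1, ATcH×1, ATch×1, AtCH×1, AtCh×1, AtcH×1, Atch×1, aTCH×1, aTCh×1, aTcH×1, aTch×1, atCH×1, atCh×1, atcH×1, atch×1
AaTTCchh gametes: ATCh×4, ATch×4, aTCh×4, aTch×4
AaTtCcHh×AaTTCchh grid (16·16=256): AATTCCHh=4 AATTCChh=4 AATTCcHh=8 AATTCchh=8 AATTccHh=4 AATTcchh=4 AATtCCHh=4 AATtCChh=4 AATtCcHh=8 AATtCchh=8 AATtccHh=4 AATtcchh=4 AaTTCCHh=8 AaTTCChh=8 AaTTCcHh=16 AaTTCchh=16 AaTTccHh=8 AaTTcchh=8 AaTtCCHh=8 AaTtCChh=8 AaTtCcHh=16 AaTtCchh=16 AaTtccHh=8 AaTtcchh=8 aaTTCCHh=4 aaTTCChh=4 aaTTCcHh=8 aaTTCchh=8 aaTTccHh=4 aaTTcchh=4 aaTtCCHh=4 aaTtCChh=4 aaTtCcHh=8 aaTtCchh=8 aaTtccHh=4 aaTtcchh=4
AATtccHh hits 4/256; gcd=4; 4÷4/256÷4 = 1/64

P(AATtccHh) = 1/64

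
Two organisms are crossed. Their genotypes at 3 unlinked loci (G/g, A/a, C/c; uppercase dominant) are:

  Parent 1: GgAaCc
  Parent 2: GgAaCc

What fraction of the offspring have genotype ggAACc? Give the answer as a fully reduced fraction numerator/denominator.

GgAaCc gametes: GAC×1, GAc×1, GaC×1, Gac×1, gAC×1, gAc×1, gaC×1, gac×1
GgAaCc gametes: GAC×1, GAc×1, GaC×1, Gac×1, gAC×1, gAc×1, gaC×1, gac×1
GgAaCc×GgAaCc grid (8·8=64): GGAACC=1 GGAACc=2 GGAAcc=1 GGAaCC=2 GGAaCc=4 GGAacc=2 GGaaCC=1 GGaaCc=2 GGaacc=1 GgAACC=2 GgAACc=4 GgAAcc=2 GgAaCC=4 GgAaCc=8 GgAacc=4 GgaaCC=2 GgaaCc=4 Ggaacc=2 ggAACC=1 ggAACc=2 ggAAcc=1 ggAaCC=2 ggAaCc=4 ggAacc=2 ggaaCC=1 ggaaCc=2 ggaacc=1
ggAACc hits 2/64; gcd=2; 2÷2/64÷2 = 1/32

P(ggAACc) = 1/32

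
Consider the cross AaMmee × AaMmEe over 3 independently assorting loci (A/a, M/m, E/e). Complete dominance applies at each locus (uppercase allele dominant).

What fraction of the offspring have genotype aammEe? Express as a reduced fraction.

AaMmee gametes: AMe×2, Ame×2, aMe×2, ame×2
AaMmEe gametes: AME×1, AMe×1, AmE×1, Ame×1, aME×1, aMe×1, amE×1, ame×1
AaMmee×AaMmEe grid (8·8=64): AAMMEe=2 AAMMee=2 AAMmEe=4 AAMmee=4 AAmmEe=2 AAmmee=2 AaMMEe=4 AaMMee=4 AaMmEe=8 AaMmee=8 AammEe=4 Aammee=4 aaMMEe=2 aaMMee=2 aaMmEe=4 aaMmee=4 aammEe=2 aammee=2
aammEe hits 2/64; gcd=2; 2÷2/64÷2 = 1/32

P(aammEe) = 1/32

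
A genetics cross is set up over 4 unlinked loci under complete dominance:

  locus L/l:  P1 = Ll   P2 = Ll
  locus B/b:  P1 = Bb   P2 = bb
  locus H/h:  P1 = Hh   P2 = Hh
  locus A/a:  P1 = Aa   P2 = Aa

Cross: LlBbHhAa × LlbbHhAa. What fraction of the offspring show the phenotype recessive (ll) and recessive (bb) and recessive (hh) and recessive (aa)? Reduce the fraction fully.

LlBbHhAa gametes: LBHA×1, LBHa×1, LBhA×1, LBha×1, LbHA×1, LbHa×1, LbhA×1, Lbha×1, lBHA×1, lBHa×1, lBhA×1, lBha×1, lbHA×1, lbHa×1, lbhA×1, lbha×1
LlbbHhAa gametes: LbHA×2, LbHa×2, LbhA×2, Lbha×2, lbHA×2, lbHa×2, lbhA×2, lbha×2
LlBbHhAa×LlbbHhAa grid (16·16=256): LLBbHHAA=2 LLBbHHAa=4 LLBbHHaa=2 LLBbHhAA=4 LLBbHhAa=8 LLBbHhaa=4 LLBbhhAA=2 LLBbhhAa=4 LLBbhhaa=2 LLbbHHAA=2 LLbbHHAa=4 LLbbHHaa=2 LLbbHhAA=4 LLbbHhAa=8 LLbbHhaa=4 LLbbhhAA=2 LLbbhhAa=4 LLbbhhaa=2 LlBbHHAA=4 LlBbHHAa=8 LlBbHHaa=4 LlBbHhAA=8 LlBbHhAa=16 LlBbHhaa=8 LlBbhhAA=4 LlBbhhAa=8 LlBbhhaa=4 LlbbHHAA=4 LlbbHHAa=8 LlbbHHaa=4 LlbbHhAA=8 LlbbHhAa=16 LlbbHhaa=8 LlbbhhAA=4 LlbbhhAa=8 Llbbhhaa=4 llBbHHAA=2 llBbHHAa=4 llBbHHaa=2 llBbHhAA=4 llBbHhAa=8 llBbHhaa=4 llBbhhAA=2 llBbhhAa=4 llBbhhaa=2 llbbHHAA=2 llbbHHAa=4 llbbHHaa=2 llbbHhAA=4 llbbHhAa=8 llbbHhaa=4 llbbhhAA=2 llbbhhAa=4 llbbhhaa=2
ll bb hh aa hits 2/256; gcd=2; 2÷2/256÷2 = 1/128

P(ll bb hh aa) = 1/128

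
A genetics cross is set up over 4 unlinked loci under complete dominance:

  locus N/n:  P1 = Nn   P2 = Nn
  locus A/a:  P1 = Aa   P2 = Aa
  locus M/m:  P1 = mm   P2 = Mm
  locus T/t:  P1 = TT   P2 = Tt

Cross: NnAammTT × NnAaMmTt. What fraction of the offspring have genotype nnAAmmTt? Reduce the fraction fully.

P(nnAAmmTt) = 1/64

NnAammTT gametes: NAmT×4, NamT×4, nAmT×4, namT×4
NnAaMmTt gametes: NAMT×1, NAMt×1, NAmT×1, NAmt×1, NaMT×1, NaMt×1, NamT×1, Namt×1, nAMT×1, nAMt×1, nAmT×1, nAmt×1, naMT×1, naMt×1, namT×1, namt×1
NnAammTT×NnAaMmTt grid (16·16=256): NNAAMmTT=4 NNAAMmTt=4 NNAAmmTT=4 NNAAmmTt=4 NNAaMmTT=8 NNAaMmTt=8 NNAammTT=8 NNAammTt=8 NNaaMmTT=4 NNaaMmTt=4 NNaammTT=4 NNaammTt=4 NnAAMmTT=8 NnAAMmTt=8 NnAAmmTT=8 NnAAmmTt=8 NnAaMmTT=16 NnAaMmTt=16 NnAammTT=16 NnAammTt=16 NnaaMmTT=8 NnaaMmTt=8 NnaammTT=8 NnaammTt=8 nnAAMmTT=4 nnAAMmTt=4 nnAAmmTT=4 nnAAmmTt=4 nnAaMmTT=8 nnAaMmTt=8 nnAammTT=8 nnAammTt=8 nnaaMmTT=4 nnaaMmTt=4 nnaammTT=4 nnaammTt=4
nnAAmmTt hits 4/256; gcd=4; 4÷4/256÷4 = 1/64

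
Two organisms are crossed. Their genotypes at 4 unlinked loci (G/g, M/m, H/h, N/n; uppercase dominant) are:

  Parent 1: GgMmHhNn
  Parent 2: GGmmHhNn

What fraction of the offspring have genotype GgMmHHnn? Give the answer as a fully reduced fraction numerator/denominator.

P(GgMmHHnn) = 1/64

GgMmHhNn gametes: GMHN×1, GMHn×1, GMhN×1, GMhn×1, GmHN×1, GmHn×1, GmhN×1, Gmhn×1, gMHN×1, gMHn×1, gMhN×1, gMhn×1, gmHN×1, gmHn×1, gmhN×1, gmhn×1
GGmmHhNn gametes: GmHN×4, GmHn×4, GmhN×4, Gmhn×4
GgMmHhNn×GGmmHhNn grid (16·16=256): GGMmHHNN=4 GGMmHHNn=8 GGMmHHnn=4 GGMmHhNN=8 GGMmHhNn=16 GGMmHhnn=8 GGMmhhNN=4 GGMmhhNn=8 GGMmhhnn=4 GGmmHHNN=4 GGmmHHNn=8 GGmmHHnn=4 GGmmHhNN=8 GGmmHhNn=16 GGmmHhnn=8 GGmmhhNN=4 GGmmhhNn=8 GGmmhhnn=4 GgMmHHNN=4 GgMmHHNn=8 GgMmHHnn=4 GgMmHhNN=8 GgMmHhNn=16 GgMmHhnn=8 GgMmhhNN=4 GgMmhhNn=8 GgMmhhnn=4 GgmmHHNN=4 GgmmHHNn=8 GgmmHHnn=4 GgmmHhNN=8 GgmmHhNn=16 GgmmHhnn=8 GgmmhhNN=4 GgmmhhNn=8 Ggmmhhnn=4
GgMmHHnn hits 4/256; gcd=4; 4÷4/256÷4 = 1/64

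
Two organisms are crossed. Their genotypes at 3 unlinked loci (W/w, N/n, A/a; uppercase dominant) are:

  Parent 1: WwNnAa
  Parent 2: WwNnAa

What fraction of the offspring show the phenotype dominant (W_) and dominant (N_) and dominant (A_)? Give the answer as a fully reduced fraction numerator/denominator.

WwNnAa gametes: WNA×1, WNa×1, WnA×1, Wna×1, wNA×1, wNa×1, wnA×1, wna×1
WwNnAa gametes: WNA×1, WNa×1, WnA×1, Wna×1, wNA×1, wNa×1, wnA×1, wna×1
WwNnAa×WwNnAa grid (8·8=64): WWNNAA=1 WWNNAa=2 WWNNaa=1 WWNnAA=2 WWNnAa=4 WWNnaa=2 WWnnAA=1 WWnnAa=2 WWnnaa=1 WwNNAA=2 WwNNAa=4 WwNNaa=2 WwNnAA=4 WwNnAa=8 WwNnaa=4 WwnnAA=2 WwnnAa=4 Wwnnaa=2 wwNNAA=1 wwNNAa=2 wwNNaa=1 wwNnAA=2 wwNnAa=4 wwNnaa=2 wwnnAA=1 wwnnAa=2 wwnnaa=1
W_ N_ A_ hits 27/64; gcd=1; 27÷1/64÷1 = 27/64

P(W_ N_ A_) = 27/64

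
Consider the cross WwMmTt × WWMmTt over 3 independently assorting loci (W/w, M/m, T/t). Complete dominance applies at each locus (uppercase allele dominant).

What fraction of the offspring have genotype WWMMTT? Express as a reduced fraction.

P(WWMMTT) = 1/32

WwMmTt gametes: WMT×1, WMt×1, WmT×1, Wmt×1, wMT×1, wMt×1, wmT×1, wmt×1
WWMmTt gametes: WMT×2, WMt×2, WmT×2, Wmt×2
WwMmTt×WWMmTt grid (8·8=64): WWMMTT=2 WWMMTt=4 WWMMtt=2 WWMmTT=4 WWMmTt=8 WWMmtt=4 WWmmTT=2 WWmmTt=4 WWmmtt=2 WwMMTT=2 WwMMTt=4 WwMMtt=2 WwMmTT=4 WwMmTt=8 WwMmtt=4 WwmmTT=2 WwmmTt=4 Wwmmtt=2
WWMMTT hits 2/64; gcd=2; 2÷2/64÷2 = 1/32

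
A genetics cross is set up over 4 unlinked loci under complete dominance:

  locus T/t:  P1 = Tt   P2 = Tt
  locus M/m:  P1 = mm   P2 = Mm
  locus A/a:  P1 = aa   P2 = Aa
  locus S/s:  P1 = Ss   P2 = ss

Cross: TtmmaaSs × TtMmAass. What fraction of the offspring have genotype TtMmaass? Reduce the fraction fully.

TtmmaaSs gametes: TmaS×4, Tmas×4, tmaS×4, tmas×4
TtMmAass gametes: TMAs×2, TMas×2, TmAs×2, Tmas×2, tMAs×2, tMas×2, tmAs×2, tmas×2
TtmmaaSs×TtMmAass grid (16·16=256): TTMmAaSs=8 TTMmAass=8 TTMmaaSs=8 TTMmaass=8 TTmmAaSs=8 TTmmAass=8 TTmmaaSs=8 TTmmaass=8 TtMmAaSs=16 TtMmAass=16 TtMmaaSs=16 TtMmaass=16 TtmmAaSs=16 TtmmAass=16 TtmmaaSs=16 Ttmmaass=16 ttMmAaSs=8 ttMmAass=8 ttMmaaSs=8 ttMmaass=8 ttmmAaSs=8 ttmmAass=8 ttmmaaSs=8 ttmmaass=8
TtMmaass hits 16/256; gcd=16; 16÷16/256÷16 = 1/16

P(TtMmaass) = 1/16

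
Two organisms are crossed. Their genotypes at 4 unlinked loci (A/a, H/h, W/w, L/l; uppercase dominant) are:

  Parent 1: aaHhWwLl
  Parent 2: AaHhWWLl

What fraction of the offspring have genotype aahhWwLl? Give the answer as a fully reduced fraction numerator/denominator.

aaHhWwLl gametes: aHWL×2, aHWl×2, aHwL×2, aHwl×2, ahWL×2, ahWl×2, ahwL×2, ahwl×2
AaHhWWLl gametes: AHWL×2, AHWl×2, AhWL×2, AhWl×2, aHWL×2, aHWl×2, ahWL×2, ahWl×2
aaHhWwLl×AaHhWWLl grid (16·16=256): AaHHWWLL=4 AaHHWWLl=8 AaHHWWll=4 AaHHWwLL=4 AaHHWwLl=8 AaHHWwll=4 AaHhWWLL=8 AaHhWWLl=16 AaHhWWll=8 AaHhWwLL=8 AaHhWwLl=16 AaHhWwll=8 AahhWWLL=4 AahhWWLl=8 AahhWWll=4 AahhWwLL=4 AahhWwLl=8 AahhWwll=4 aaHHWWLL=4 aaHHWWLl=8 aaHHWWll=4 aaHHWwLL=4 aaHHWwLl=8 aaHHWwll=4 aaHhWWLL=8 aaHhWWLl=16 aaHhWWll=8 aaHhWwLL=8 aaHhWwLl=16 aaHhWwll=8 aahhWWLL=4 aahhWWLl=8 aahhWWll=4 aahhWwLL=4 aahhWwLl=8 aahhWwll=4
aahhWwLl hits 8/256; gcd=8; 8÷8/256÷8 = 1/32

P(aahhWwLl) = 1/32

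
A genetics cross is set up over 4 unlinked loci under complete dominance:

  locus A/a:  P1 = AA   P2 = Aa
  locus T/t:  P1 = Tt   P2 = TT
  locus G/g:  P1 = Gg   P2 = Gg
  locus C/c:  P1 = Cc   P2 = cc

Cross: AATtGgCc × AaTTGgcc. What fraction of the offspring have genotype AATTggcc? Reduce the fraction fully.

AATtGgCc gametes: ATGC×2, ATGc×2, ATgC×2, ATgc×2, AtGC×2, AtGc×2, AtgC×2, Atgc×2
AaTTGgcc gametes: ATGc×4, ATgc×4, aTGc×4, aTgc×4
AATtGgCc×AaTTGgcc grid (16·16=256): AATTGGCc=8 AATTGGcc=8 AATTGgCc=16 AATTGgcc=16 AATTggCc=8 AATTggcc=8 AATtGGCc=8 AATtGGcc=8 AATtGgCc=16 AATtGgcc=16 AATtggCc=8 AATtggcc=8 AaTTGGCc=8 AaTTGGcc=8 AaTTGgCc=16 AaTTGgcc=16 AaTTggCc=8 AaTTggcc=8 AaTtGGCc=8 AaTtGGcc=8 AaTtGgCc=16 AaTtGgcc=16 AaTtggCc=8 AaTtggcc=8
AATTggcc hits 8/256; gcd=8; 8÷8/256÷8 = 1/32

P(AATTggcc) = 1/32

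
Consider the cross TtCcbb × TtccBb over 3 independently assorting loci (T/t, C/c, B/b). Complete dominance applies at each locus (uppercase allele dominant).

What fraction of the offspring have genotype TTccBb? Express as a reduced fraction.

P(TTccBb) = 1/16

TtCcbb gametes: TCb×2, Tcb×2, tCb×2, tcb×2
TtccBb gametes: TcB×2, Tcb×2, tcB×2, tcb×2
TtCcbb×TtccBb grid (8·8=64): TTCcBb=4 TTCcbb=4 TTccBb=4 TTccbb=4 TtCcBb=8 TtCcbb=8 TtccBb=8 Ttccbb=8 ttCcBb=4 ttCcbb=4 ttccBb=4 ttccbb=4
TTccBb hits 4/64; gcd=4; 4÷4/64÷4 = 1/16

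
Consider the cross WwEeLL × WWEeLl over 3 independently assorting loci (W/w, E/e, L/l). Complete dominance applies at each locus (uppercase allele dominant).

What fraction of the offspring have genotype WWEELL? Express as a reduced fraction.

P(WWEELL) = 1/16

WwEeLL gametes: WEL×2, WeL×2, wEL×2, weL×2
WWEeLl gametes: WEL×2, WEl×2, WeL×2, Wel×2
WwEeLL×WWEeLl grid (8·8=64): WWEELL=4 WWEELl=4 WWEeLL=8 WWEeLl=8 WWeeLL=4 WWeeLl=4 WwEELL=4 WwEELl=4 WwEeLL=8 WwEeLl=8 WweeLL=4 WweeLl=4
WWEELL hits 4/64; gcd=4; 4÷4/64÷4 = 1/16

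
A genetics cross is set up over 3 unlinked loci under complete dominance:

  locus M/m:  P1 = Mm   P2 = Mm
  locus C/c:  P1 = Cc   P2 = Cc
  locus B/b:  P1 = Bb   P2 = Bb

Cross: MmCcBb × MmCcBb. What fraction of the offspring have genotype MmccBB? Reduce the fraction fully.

MmCcBb gametes: MCB×1, MCb×1, McB×1, Mcb×1, mCB×1, mCb×1, mcB×1, mcb×1
MmCcBb gametes: MCB×1, MCb×1, McB×1, Mcb×1, mCB×1, mCb×1, mcB×1, mcb×1
MmCcBb×MmCcBb grid (8·8=64): MMCCBB=1 MMCCBb=2 MMCCbb=1 MMCcBB=2 MMCcBb=4 MMCcbb=2 MMccBB=1 MMccBb=2 MMccbb=1 MmCCBB=2 MmCCBb=4 MmCCbb=2 MmCcBB=4 MmCcBb=8 MmCcbb=4 MmccBB=2 MmccBb=4 Mmccbb=2 mmCCBB=1 mmCCBb=2 mmCCbb=1 mmCcBB=2 mmCcBb=4 mmCcbb=2 mmccBB=1 mmccBb=2 mmccbb=1
MmccBB hits 2/64; gcd=2; 2÷2/64÷2 = 1/32

P(MmccBB) = 1/32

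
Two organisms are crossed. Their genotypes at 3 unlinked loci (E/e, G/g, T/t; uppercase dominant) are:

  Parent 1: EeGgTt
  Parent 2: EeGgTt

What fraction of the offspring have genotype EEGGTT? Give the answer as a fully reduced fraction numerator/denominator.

P(EEGGTT) = 1/64

EeGgTt gametes: EGT×1, EGt×1, EgT×1, Egt×1, eGT×1, eGt×1, egT×1, egt×1
EeGgTt gametes: EGT×1, EGt×1, EgT×1, Egt×1, eGT×1, eGt×1, egT×1, egt×1
EeGgTt×EeGgTt grid (8·8=64): EEGGTT=1 EEGGTt=2 EEGGtt=1 EEGgTT=2 EEGgTt=4 EEGgtt=2 EEggTT=1 EEggTt=2 EEggtt=1 EeGGTT=2 EeGGTt=4 EeGGtt=2 EeGgTT=4 EeGgTt=8 EeGgtt=4 EeggTT=2 EeggTt=4 Eeggtt=2 eeGGTT=1 eeGGTt=2 eeGGtt=1 eeGgTT=2 eeGgTt=4 eeGgtt=2 eeggTT=1 eeggTt=2 eeggtt=1
EEGGTT hits 1/64; gcd=1; 1÷1/64÷1 = 1/64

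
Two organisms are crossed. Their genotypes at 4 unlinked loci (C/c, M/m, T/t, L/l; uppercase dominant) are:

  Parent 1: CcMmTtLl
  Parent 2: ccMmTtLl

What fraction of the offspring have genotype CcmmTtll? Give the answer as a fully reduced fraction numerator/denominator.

P(CcmmTtll) = 1/64

CcMmTtLl gametes: CMTL×1, CMTl×1, CMtL×1, CMtl×1, CmTL×1, CmTl×1, CmtL×1, Cmtl×1, cMTL×1, cMTl×1, cMtL×1, cMtl×1, cmTL×1, cmTl×1, cmtL×1, cmtl×1
ccMmTtLl gametes: cMTL×2, cMTl×2, cMtL×2, cMtl×2, cmTL×2, cmTl×2, cmtL×2, cmtl×2
CcMmTtLl×ccMmTtLl grid (16·16=256): CcMMTTLL=2 CcMMTTLl=4 CcMMTTll=2 CcMMTtLL=4 CcMMTtLl=8 CcMMTtll=4 CcMMttLL=2 CcMMttLl=4 CcMMttll=2 CcMmTTLL=4 CcMmTTLl=8 CcMmTTll=4 CcMmTtLL=8 CcMmTtLl=16 CcMmTtll=8 CcMmttLL=4 CcMmttLl=8 CcMmttll=4 CcmmTTLL=2 CcmmTTLl=4 CcmmTTll=2 CcmmTtLL=4 CcmmTtLl=8 CcmmTtll=4 CcmmttLL=2 CcmmttLl=4 Ccmmttll=2 ccMMTTLL=2 ccMMTTLl=4 ccMMTTll=2 ccMMTtLL=4 ccMMTtLl=8 ccMMTtll=4 ccMMttLL=2 ccMMttLl=4 ccMMttll=2 ccMmTTLL=4 ccMmTTLl=8 ccMmTTll=4 ccMmTtLL=8 ccMmTtLl=16 ccMmTtll=8 ccMmttLL=4 ccMmttLl=8 ccMmttll=4 ccmmTTLL=2 ccmmTTLl=4 ccmmTTll=2 ccmmTtLL=4 ccmmTtLl=8 ccmmTtll=4 ccmmttLL=2 ccmmttLl=4 ccmmttll=2
CcmmTtll hits 4/256; gcd=4; 4÷4/256÷4 = 1/64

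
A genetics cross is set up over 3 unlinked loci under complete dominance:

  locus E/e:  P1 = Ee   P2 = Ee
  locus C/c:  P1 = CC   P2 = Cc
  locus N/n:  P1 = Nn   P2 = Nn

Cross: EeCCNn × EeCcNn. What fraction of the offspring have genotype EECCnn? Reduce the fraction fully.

EeCCNn gametes: ECN×2, ECn×2, eCN×2, eCn×2
EeCcNn gametes: ECN×1, ECn×1, EcN×1, Ecn×1, eCN×1, eCn×1, ecN×1, ecn×1
EeCCNn×EeCcNn grid (8·8=64): EECCNN=2 EECCNn=4 EECCnn=2 EECcNN=2 EECcNn=4 EECcnn=2 EeCCNN=4 EeCCNn=8 EeCCnn=4 EeCcNN=4 EeCcNn=8 EeCcnn=4 eeCCNN=2 eeCCNn=4 eeCCnn=2 eeCcNN=2 eeCcNn=4 eeCcnn=2
EECCnn hits 2/64; gcd=2; 2÷2/64÷2 = 1/32

P(EECCnn) = 1/32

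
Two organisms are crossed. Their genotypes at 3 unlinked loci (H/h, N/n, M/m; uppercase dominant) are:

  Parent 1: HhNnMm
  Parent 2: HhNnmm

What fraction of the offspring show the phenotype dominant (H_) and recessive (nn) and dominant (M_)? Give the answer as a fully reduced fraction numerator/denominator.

HhNnMm gametes: HNM×1, HNm×1, HnM×1, Hnm×1, hNM×1, hNm×1, hnM×1, hnm×1
HhNnmm gametes: HNm×2, Hnm×2, hNm×2, hnm×2
HhNnMm×HhNnmm grid (8·8=64): HHNNMm=2 HHNNmm=2 HHNnMm=4 HHNnmm=4 HHnnMm=2 HHnnmm=2 HhNNMm=4 HhNNmm=4 HhNnMm=8 HhNnmm=8 HhnnMm=4 Hhnnmm=4 hhNNMm=2 hhNNmm=2 hhNnMm=4 hhNnmm=4 hhnnMm=2 hhnnmm=2
H_ nn M_ hits 6/64; gcd=2; 6÷2/64÷2 = 3/32

P(H_ nn M_) = 3/32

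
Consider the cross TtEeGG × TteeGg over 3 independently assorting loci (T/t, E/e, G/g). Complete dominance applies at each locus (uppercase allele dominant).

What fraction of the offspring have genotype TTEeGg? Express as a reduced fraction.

P(TTEeGg) = 1/16

TtEeGG gametes: TEG×2, TeG×2, tEG×2, teG×2
TteeGg gametes: TeG×2, Teg×2, teG×2, teg×2
TtEeGG×TteeGg grid (8·8=64): TTEeGG=4 TTEeGg=4 TTeeGG=4 TTeeGg=4 TtEeGG=8 TtEeGg=8 TteeGG=8 TteeGg=8 ttEeGG=4 ttEeGg=4 tteeGG=4 tteeGg=4
TTEeGg hits 4/64; gcd=4; 4÷4/64÷4 = 1/16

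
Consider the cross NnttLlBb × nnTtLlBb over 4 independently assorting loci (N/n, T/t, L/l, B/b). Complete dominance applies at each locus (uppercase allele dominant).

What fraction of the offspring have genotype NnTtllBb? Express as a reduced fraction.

P(NnTtllBb) = 1/32

NnttLlBb gametes: NtLB×2, NtLb×2, NtlB×2, Ntlb×2, ntLB×2, ntLb×2, ntlB×2, ntlb×2
nnTtLlBb gametes: nTLB×2, nTLb×2, nTlB×2, nTlb×2, ntLB×2, ntLb×2, ntlB×2, ntlb×2
NnttLlBb×nnTtLlBb grid (16·16=256): NnTtLLBB=4 NnTtLLBb=8 NnTtLLbb=4 NnTtLlBB=8 NnTtLlBb=16 NnTtLlbb=8 NnTtllBB=4 NnTtllBb=8 NnTtllbb=4 NnttLLBB=4 NnttLLBb=8 NnttLLbb=4 NnttLlBB=8 NnttLlBb=16 NnttLlbb=8 NnttllBB=4 NnttllBb=8 Nnttllbb=4 nnTtLLBB=4 nnTtLLBb=8 nnTtLLbb=4 nnTtLlBB=8 nnTtLlBb=16 nnTtLlbb=8 nnTtllBB=4 nnTtllBb=8 nnTtllbb=4 nnttLLBB=4 nnttLLBb=8 nnttLLbb=4 nnttLlBB=8 nnttLlBb=16 nnttLlbb=8 nnttllBB=4 nnttllBb=8 nnttllbb=4
NnTtllBb hits 8/256; gcd=8; 8÷8/256÷8 = 1/32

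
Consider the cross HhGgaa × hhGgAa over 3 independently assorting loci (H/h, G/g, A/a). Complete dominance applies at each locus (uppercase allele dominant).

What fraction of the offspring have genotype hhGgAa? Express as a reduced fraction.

P(hhGgAa) = 1/8

HhGgaa gametes: HGa×2, Hga×2, hGa×2, hga×2
hhGgAa gametes: hGA×2, hGa×2, hgA×2, hga×2
HhGgaa×hhGgAa grid (8·8=64): HhGGAa=4 HhGGaa=4 HhGgAa=8 HhGgaa=8 HhggAa=4 Hhggaa=4 hhGGAa=4 hhGGaa=4 hhGgAa=8 hhGgaa=8 hhggAa=4 hhggaa=4
hhGgAa hits 8/64; gcd=8; 8÷8/64÷8 = 1/8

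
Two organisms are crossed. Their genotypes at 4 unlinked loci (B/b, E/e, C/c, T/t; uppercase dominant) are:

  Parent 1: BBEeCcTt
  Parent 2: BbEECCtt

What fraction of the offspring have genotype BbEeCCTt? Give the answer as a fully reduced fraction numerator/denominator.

P(BbEeCCTt) = 1/16

BBEeCcTt gametes: BECT×2, BECt×2, BEcT×2, BEct×2, BeCT×2, BeCt×2, BecT×2, Bect×2
BbEECCtt gametes: BECt×8, bECt×8
BBEeCcTt×BbEECCtt grid (16·16=256): BBEECCTt=16 BBEECCtt=16 BBEECcTt=16 BBEECctt=16 BBEeCCTt=16 BBEeCCtt=16 BBEeCcTt=16 BBEeCctt=16 BbEECCTt=16 BbEECCtt=16 BbEECcTt=16 BbEECctt=16 BbEeCCTt=16 BbEeCCtt=16 BbEeCcTt=16 BbEeCctt=16
BbEeCCTt hits 16/256; gcd=16; 16÷16/256÷16 = 1/16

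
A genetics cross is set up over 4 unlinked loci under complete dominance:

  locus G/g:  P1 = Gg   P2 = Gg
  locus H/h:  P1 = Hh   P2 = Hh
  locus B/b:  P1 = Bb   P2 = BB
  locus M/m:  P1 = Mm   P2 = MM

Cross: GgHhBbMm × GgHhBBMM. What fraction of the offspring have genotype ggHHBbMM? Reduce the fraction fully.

GgHhBbMm gametes: GHBM×1, GHBm×1, GHbM×1, GHbm×1, GhBM×1, GhBm×1, GhbM×1, Ghbm×1, gHBM×1, gHBm×1, gHbM×1, gHbm×1, ghBM×1, ghBm×1, ghbM×1, ghbm×1
GgHhBBMM gametes: GHBM×4, GhBM×4, gHBM×4, ghBM×4
GgHhBbMm×GgHhBBMM grid (16·16=256): GGHHBBMM=4 GGHHBBMm=4 GGHHBbMM=4 GGHHBbMm=4 GGHhBBMM=8 GGHhBBMm=8 GGHhBbMM=8 GGHhBbMm=8 GGhhBBMM=4 GGhhBBMm=4 GGhhBbMM=4 GGhhBbMm=4 GgHHBBMM=8 GgHHBBMm=8 GgHHBbMM=8 GgHHBbMm=8 GgHhBBMM=16 GgHhBBMm=16 GgHhBbMM=16 GgHhBbMm=16 GghhBBMM=8 GghhBBMm=8 GghhBbMM=8 GghhBbMm=8 ggHHBBMM=4 ggHHBBMm=4 ggHHBbMM=4 ggHHBbMm=4 ggHhBBMM=8 ggHhBBMm=8 ggHhBbMM=8 ggHhBbMm=8 gghhBBMM=4 gghhBBMm=4 gghhBbMM=4 gghhBbMm=4
ggHHBbMM hits 4/256; gcd=4; 4÷4/256÷4 = 1/64

P(ggHHBbMM) = 1/64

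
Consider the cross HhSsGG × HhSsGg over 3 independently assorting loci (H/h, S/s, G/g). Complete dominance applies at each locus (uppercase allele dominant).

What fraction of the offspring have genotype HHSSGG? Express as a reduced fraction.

P(HHSSGG) = 1/32

HhSsGG gametes: HSG×2, HsG×2, hSG×2, hsG×2
HhSsGg gametes: HSG×1, HSg×1, HsG×1, Hsg×1, hSG×1, hSg×1, hsG×1, hsg×1
HhSsGG×HhSsGg grid (8·8=64): HHSSGG=2 HHSSGg=2 HHSsGG=4 HHSsGg=4 HHssGG=2 HHssGg=2 HhSSGG=4 HhSSGg=4 HhSsGG=8 HhSsGg=8 HhssGG=4 HhssGg=4 hhSSGG=2 hhSSGg=2 hhSsGG=4 hhSsGg=4 hhssGG=2 hhssGg=2
HHSSGG hits 2/64; gcd=2; 2÷2/64÷2 = 1/32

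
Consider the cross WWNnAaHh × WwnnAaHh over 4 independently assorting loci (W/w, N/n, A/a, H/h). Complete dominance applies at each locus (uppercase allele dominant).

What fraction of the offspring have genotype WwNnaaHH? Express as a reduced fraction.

WWNnAaHh gametes: WNAH×2, WNAh×2, WNaH×2, WNah×2, WnAH×2, WnAh×2, WnaH×2, Wnah×2
WwnnAaHh gametes: WnAH×2, WnAh×2, WnaH×2, Wnah×2, wnAH×2, wnAh×2, wnaH×2, wnah×2
WWNnAaHh×WwnnAaHh grid (16·16=256): WWNnAAHH=4 WWNnAAHh=8 WWNnAAhh=4 WWNnAaHH=8 WWNnAaHh=16 WWNnAahh=8 WWNnaaHH=4 WWNnaaHh=8 WWNnaahh=4 WWnnAAHH=4 WWnnAAHh=8 WWnnAAhh=4 WWnnAaHH=8 WWnnAaHh=16 WWnnAahh=8 WWnnaaHH=4 WWnnaaHh=8 WWnnaahh=4 WwNnAAHH=4 WwNnAAHh=8 WwNnAAhh=4 WwNnAaHH=8 WwNnAaHh=16 WwNnAahh=8 WwNnaaHH=4 WwNnaaHh=8 WwNnaahh=4 WwnnAAHH=4 WwnnAAHh=8 WwnnAAhh=4 WwnnAaHH=8 WwnnAaHh=16 WwnnAahh=8 WwnnaaHH=4 WwnnaaHh=8 Wwnnaahh=4
WwNnaaHH hits 4/256; gcd=4; 4÷4/256÷4 = 1/64

P(WwNnaaHH) = 1/64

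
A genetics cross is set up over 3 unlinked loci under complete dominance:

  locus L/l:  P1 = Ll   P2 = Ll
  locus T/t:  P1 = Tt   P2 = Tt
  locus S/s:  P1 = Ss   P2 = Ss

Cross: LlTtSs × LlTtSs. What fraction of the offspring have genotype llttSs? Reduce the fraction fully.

LlTtSs gametes: LTS×1, LTs×1, LtS×1, Lts×1, lTS×1, lTs×1, ltS×1, lts×1
LlTtSs gametes: LTS×1, LTs×1, LtS×1, Lts×1, lTS×1, lTs×1, ltS×1, lts×1
LlTtSs×LlTtSs grid (8·8=64): LLTTSS=1 LLTTSs=2 LLTTss=1 LLTtSS=2 LLTtSs=4 LLTtss=2 LLttSS=1 LLttSs=2 LLttss=1 LlTTSS=2 LlTTSs=4 LlTTss=2 LlTtSS=4 LlTtSs=8 LlTtss=4 LlttSS=2 LlttSs=4 Llttss=2 llTTSS=1 llTTSs=2 llTTss=1 llTtSS=2 llTtSs=4 llTtss=2 llttSS=1 llttSs=2 llttss=1
llttSs hits 2/64; gcd=2; 2÷2/64÷2 = 1/32

P(llttSs) = 1/32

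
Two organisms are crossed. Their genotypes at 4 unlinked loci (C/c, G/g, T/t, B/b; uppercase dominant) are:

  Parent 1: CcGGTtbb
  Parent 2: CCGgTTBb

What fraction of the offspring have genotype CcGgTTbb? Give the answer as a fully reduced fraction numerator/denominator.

CcGGTtbb gametes: CGTb×4, CGtb×4, cGTb×4, cGtb×4
CCGgTTBb gametes: CGTB×4, CGTb×4, CgTB×4, CgTb×4
CcGGTtbb×CCGgTTBb grid (16·16=256): CCGGTTBb=16 CCGGTTbb=16 CCGGTtBb=16 CCGGTtbb=16 CCGgTTBb=16 CCGgTTbb=16 CCGgTtBb=16 CCGgTtbb=16 CcGGTTBb=16 CcGGTTbb=16 CcGGTtBb=16 CcGGTtbb=16 CcGgTTBb=16 CcGgTTbb=16 CcGgTtBb=16 CcGgTtbb=16
CcGgTTbb hits 16/256; gcd=16; 16÷16/256÷16 = 1/16

P(CcGgTTbb) = 1/16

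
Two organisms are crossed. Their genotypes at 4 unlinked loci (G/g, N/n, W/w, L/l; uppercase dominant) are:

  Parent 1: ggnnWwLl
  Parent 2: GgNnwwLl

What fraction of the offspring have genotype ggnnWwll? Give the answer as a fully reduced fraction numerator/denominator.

ggnnWwLl gametes: gnWL×4, gnWl×4, gnwL×4, gnwl×4
GgNnwwLl gametes: GNwL×2, GNwl×2, GnwL×2, Gnwl×2, gNwL×2, gNwl×2, gnwL×2, gnwl×2
ggnnWwLl×GgNnwwLl grid (16·16=256): GgNnWwLL=8 GgNnWwLl=16 GgNnWwll=8 GgNnwwLL=8 GgNnwwLl=16 GgNnwwll=8 GgnnWwLL=8 GgnnWwLl=16 GgnnWwll=8 GgnnwwLL=8 GgnnwwLl=16 Ggnnwwll=8 ggNnWwLL=8 ggNnWwLl=16 ggNnWwll=8 ggNnwwLL=8 ggNnwwLl=16 ggNnwwll=8 ggnnWwLL=8 ggnnWwLl=16 ggnnWwll=8 ggnnwwLL=8 ggnnwwLl=16 ggnnwwll=8
ggnnWwll hits 8/256; gcd=8; 8÷8/256÷8 = 1/32

P(ggnnWwll) = 1/32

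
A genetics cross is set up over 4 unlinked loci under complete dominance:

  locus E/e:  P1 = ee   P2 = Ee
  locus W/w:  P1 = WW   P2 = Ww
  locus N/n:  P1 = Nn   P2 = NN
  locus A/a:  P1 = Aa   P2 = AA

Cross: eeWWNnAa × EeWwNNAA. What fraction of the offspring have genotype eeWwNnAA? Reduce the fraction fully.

eeWWNnAa gametes: eWNA×4, eWNa×4, eWnA×4, eWna×4
EeWwNNAA gametes: EWNA×4, EwNA×4, eWNA×4, ewNA×4
eeWWNnAa×EeWwNNAA grid (16·16=256): EeWWNNAA=16 EeWWNNAa=16 EeWWNnAA=16 EeWWNnAa=16 EeWwNNAA=16 EeWwNNAa=16 EeWwNnAA=16 EeWwNnAa=16 eeWWNNAA=16 eeWWNNAa=16 eeWWNnAA=16 eeWWNnAa=16 eeWwNNAA=16 eeWwNNAa=16 eeWwNnAA=16 eeWwNnAa=16
eeWwNnAA hits 16/256; gcd=16; 16÷16/256÷16 = 1/16

P(eeWwNnAA) = 1/16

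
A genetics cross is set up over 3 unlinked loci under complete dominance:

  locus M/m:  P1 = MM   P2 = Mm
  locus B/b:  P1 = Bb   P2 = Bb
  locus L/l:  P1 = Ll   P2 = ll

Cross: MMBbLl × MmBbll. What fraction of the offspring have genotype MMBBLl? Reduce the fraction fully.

P(MMBBLl) = 1/16

MMBbLl gametes: MBL×2, MBl×2, MbL×2, Mbl×2
MmBbll gametes: MBl×2, Mbl×2, mBl×2, mbl×2
MMBbLl×MmBbll grid (8·8=64): MMBBLl=4 MMBBll=4 MMBbLl=8 MMBbll=8 MMbbLl=4 MMbbll=4 MmBBLl=4 MmBBll=4 MmBbLl=8 MmBbll=8 MmbbLl=4 Mmbbll=4
MMBBLl hits 4/64; gcd=4; 4÷4/64÷4 = 1/16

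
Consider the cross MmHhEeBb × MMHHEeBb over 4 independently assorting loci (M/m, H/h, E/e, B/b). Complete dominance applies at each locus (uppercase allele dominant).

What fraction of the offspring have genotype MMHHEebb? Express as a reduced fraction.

P(MMHHEebb) = 1/32

MmHhEeBb gametes: MHEB×1, MHEb×1, MHeB×1, MHeb×1, MhEB×1, MhEb×1, MheB×1, Mheb×1, mHEB×1, mHEb×1, mHeB×1, mHeb×1, mhEB×1, mhEb×1, mheB×1, mheb×1
MMHHEeBb gametes: MHEB×4, MHEb×4, MHeB×4, MHeb×4
MmHhEeBb×MMHHEeBb grid (16·16=256): MMHHEEBB=4 MMHHEEBb=8 MMHHEEbb=4 MMHHEeBB=8 MMHHEeBb=16 MMHHEebb=8 MMHHeeBB=4 MMHHeeBb=8 MMHHeebb=4 MMHhEEBB=4 MMHhEEBb=8 MMHhEEbb=4 MMHhEeBB=8 MMHhEeBb=16 MMHhEebb=8 MMHheeBB=4 MMHheeBb=8 MMHheebb=4 MmHHEEBB=4 MmHHEEBb=8 MmHHEEbb=4 MmHHEeBB=8 MmHHEeBb=16 MmHHEebb=8 MmHHeeBB=4 MmHHeeBb=8 MmHHeebb=4 MmHhEEBB=4 MmHhEEBb=8 MmHhEEbb=4 MmHhEeBB=8 MmHhEeBb=16 MmHhEebb=8 MmHheeBB=4 MmHheeBb=8 MmHheebb=4
MMHHEebb hits 8/256; gcd=8; 8÷8/256÷8 = 1/32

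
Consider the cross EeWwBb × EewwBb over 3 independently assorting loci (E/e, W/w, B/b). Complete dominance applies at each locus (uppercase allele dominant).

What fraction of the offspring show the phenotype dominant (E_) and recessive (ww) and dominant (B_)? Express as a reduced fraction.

EeWwBb gametes: EWB×1, EWb×1, EwB×1, Ewb×1, eWB×1, eWb×1, ewB×1, ewb×1
EewwBb gametes: EwB×2, Ewb×2, ewB×2, ewb×2
EeWwBb×EewwBb grid (8·8=64): EEWwBB=2 EEWwBb=4 EEWwbb=2 EEwwBB=2 EEwwBb=4 EEwwbb=2 EeWwBB=4 EeWwBb=8 EeWwbb=4 EewwBB=4 EewwBb=8 Eewwbb=4 eeWwBB=2 eeWwBb=4 eeWwbb=2 eewwBB=2 eewwBb=4 eewwbb=2
E_ ww B_ hits 18/64; gcd=2; 18÷2/64÷2 = 9/32

P(E_ ww B_) = 9/32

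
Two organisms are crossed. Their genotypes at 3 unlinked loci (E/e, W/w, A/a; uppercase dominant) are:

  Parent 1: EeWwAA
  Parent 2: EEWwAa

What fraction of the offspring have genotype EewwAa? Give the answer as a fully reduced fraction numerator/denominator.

EeWwAA gametes: EWA×2, EwA×2, eWA×2, ewA×2
EEWwAa gametes: EWA×2, EWa×2, EwA×2, Ewa×2
EeWwAA×EEWwAa grid (8·8=64): EEWWAA=4 EEWWAa=4 EEWwAA=8 EEWwAa=8 EEwwAA=4 EEwwAa=4 EeWWAA=4 EeWWAa=4 EeWwAA=8 EeWwAa=8 EewwAA=4 EewwAa=4
EewwAa hits 4/64; gcd=4; 4÷4/64÷4 = 1/16

P(EewwAa) = 1/16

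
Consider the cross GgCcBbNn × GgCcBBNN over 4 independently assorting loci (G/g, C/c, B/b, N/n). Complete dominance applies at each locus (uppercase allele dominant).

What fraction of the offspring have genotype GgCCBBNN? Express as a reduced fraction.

GgCcBbNn gametes: GCBN×1, GCBn×1, GCbN×1, GCbn×1, GcBN×1, GcBn×1, GcbN×1, Gcbn×1, gCBN×1, gCBn×1, gCbN×1, gCbn×1, gcBN×1, gcBn×1, gcbN×1, gcbn×1
GgCcBBNN gametes: GCBN×4, GcBN×4, gCBN×4, gcBN×4
GgCcBbNn×GgCcBBNN grid (16·16=256): GGCCBBNN=4 GGCCBBNn=4 GGCCBbNN=4 GGCCBbNn=4 GGCcBBNN=8 GGCcBBNn=8 GGCcBbNN=8 GGCcBbNn=8 GGccBBNN=4 GGccBBNn=4 GGccBbNN=4 GGccBbNn=4 GgCCBBNN=8 GgCCBBNn=8 GgCCBbNN=8 GgCCBbNn=8 GgCcBBNN=16 GgCcBBNn=16 GgCcBbNN=16 GgCcBbNn=16 GgccBBNN=8 GgccBBNn=8 GgccBbNN=8 GgccBbNn=8 ggCCBBNN=4 ggCCBBNn=4 ggCCBbNN=4 ggCCBbNn=4 ggCcBBNN=8 ggCcBBNn=8 ggCcBbNN=8 ggCcBbNn=8 ggccBBNN=4 ggccBBNn=4 ggccBbNN=4 ggccBbNn=4
GgCCBBNN hits 8/256; gcd=8; 8÷8/256÷8 = 1/32

P(GgCCBBNN) = 1/32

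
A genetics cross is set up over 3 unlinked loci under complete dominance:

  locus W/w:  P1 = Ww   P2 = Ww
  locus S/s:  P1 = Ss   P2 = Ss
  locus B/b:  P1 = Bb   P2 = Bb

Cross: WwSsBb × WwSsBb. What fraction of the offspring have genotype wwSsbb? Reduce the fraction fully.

P(wwSsbb) = 1/32

WwSsBb gametes: WSB×1, WSb×1, WsB×1, Wsb×1, wSB×1, wSb×1, wsB×1, wsb×1
WwSsBb gametes: WSB×1, WSb×1, WsB×1, Wsb×1, wSB×1, wSb×1, wsB×1, wsb×1
WwSsBb×WwSsBb grid (8·8=64): WWSSBB=1 WWSSBb=2 WWSSbb=1 WWSsBB=2 WWSsBb=4 WWSsbb=2 WWssBB=1 WWssBb=2 WWssbb=1 WwSSBB=2 WwSSBb=4 WwSSbb=2 WwSsBB=4 WwSsBb=8 WwSsbb=4 WwssBB=2 WwssBb=4 Wwssbb=2 wwSSBB=1 wwSSBb=2 wwSSbb=1 wwSsBB=2 wwSsBb=4 wwSsbb=2 wwssBB=1 wwssBb=2 wwssbb=1
wwSsbb hits 2/64; gcd=2; 2÷2/64÷2 = 1/32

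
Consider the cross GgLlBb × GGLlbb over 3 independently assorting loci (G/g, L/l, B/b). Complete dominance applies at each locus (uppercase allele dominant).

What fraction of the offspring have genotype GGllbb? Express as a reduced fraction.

GgLlBb gametes: GLB×1, GLb×1, GlB×1, Glb×1, gLB×1, gLb×1, glB×1, glb×1
GGLlbb gametes: GLb×4, Glb×4
GgLlBb×GGLlbb grid (8·8=64): GGLLBb=4 GGLLbb=4 GGLlBb=8 GGLlbb=8 GGllBb=4 GGllbb=4 GgLLBb=4 GgLLbb=4 GgLlBb=8 GgLlbb=8 GgllBb=4 Ggllbb=4
GGllbb hits 4/64; gcd=4; 4÷4/64÷4 = 1/16

P(GGllbb) = 1/16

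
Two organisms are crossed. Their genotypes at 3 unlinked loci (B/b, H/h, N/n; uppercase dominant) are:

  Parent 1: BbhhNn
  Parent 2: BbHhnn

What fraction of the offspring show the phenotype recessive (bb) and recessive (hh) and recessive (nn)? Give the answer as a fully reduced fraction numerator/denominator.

BbhhNn gametes: BhN×2, Bhn×2, bhN×2, bhn×2
BbHhnn gametes: BHn×2, Bhn×2, bHn×2, bhn×2
BbhhNn×BbHhnn grid (8·8=64): BBHhNn=4 BBHhnn=4 BBhhNn=4 BBhhnn=4 BbHhNn=8 BbHhnn=8 BbhhNn=8 Bbhhnn=8 bbHhNn=4 bbHhnn=4 bbhhNn=4 bbhhnn=4
bb hh nn hits 4/64; gcd=4; 4÷4/64÷4 = 1/16

P(bb hh nn) = 1/16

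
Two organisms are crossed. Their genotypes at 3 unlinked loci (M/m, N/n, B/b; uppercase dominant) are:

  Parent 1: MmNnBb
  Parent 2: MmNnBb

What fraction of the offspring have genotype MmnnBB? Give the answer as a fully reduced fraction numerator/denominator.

MmNnBb gametes: MNB×1, MNb×1, MnB×1, Mnb×1, mNB×1, mNb×1, mnB×1, mnb×1
MmNnBb gametes: MNB×1, MNb×1, MnB×1, Mnb×1, mNB×1, mNb×1, mnB×1, mnb×1
MmNnBb×MmNnBb grid (8·8=64): MMNNBB=1 MMNNBb=2 MMNNbb=1 MMNnBB=2 MMNnBb=4 MMNnbb=2 MMnnBB=1 MMnnBb=2 MMnnbb=1 MmNNBB=2 MmNNBb=4 MmNNbb=2 MmNnBB=4 MmNnBb=8 MmNnbb=4 MmnnBB=2 MmnnBb=4 Mmnnbb=2 mmNNBB=1 mmNNBb=2 mmNNbb=1 mmNnBB=2 mmNnBb=4 mmNnbb=2 mmnnBB=1 mmnnBb=2 mmnnbb=1
MmnnBB hits 2/64; gcd=2; 2÷2/64÷2 = 1/32

P(MmnnBB) = 1/32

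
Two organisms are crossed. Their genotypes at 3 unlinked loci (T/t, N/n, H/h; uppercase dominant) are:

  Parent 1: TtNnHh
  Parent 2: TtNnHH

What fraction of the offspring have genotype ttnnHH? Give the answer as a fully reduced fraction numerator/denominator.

TtNnHh gametes: TNH×1, TNh×1, TnH×1, Tnh×1, tNH×1, tNh×1, tnH×1, tnh×1
TtNnHH gametes: TNH×2, TnH×2, tNH×2, tnH×2
TtNnHh×TtNnHH grid (8·8=64): TTNNHH=2 TTNNHh=2 TTNnHH=4 TTNnHh=4 TTnnHH=2 TTnnHh=2 TtNNHH=4 TtNNHh=4 TtNnHH=8 TtNnHh=8 TtnnHH=4 TtnnHh=4 ttNNHH=2 ttNNHh=2 ttNnHH=4 ttNnHh=4 ttnnHH=2 ttnnHh=2
ttnnHH hits 2/64; gcd=2; 2÷2/64÷2 = 1/32

P(ttnnHH) = 1/32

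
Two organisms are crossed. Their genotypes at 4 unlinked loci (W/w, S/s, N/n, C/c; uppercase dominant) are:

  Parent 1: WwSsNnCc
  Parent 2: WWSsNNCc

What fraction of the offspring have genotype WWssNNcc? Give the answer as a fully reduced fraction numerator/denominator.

P(WWssNNcc) = 1/64

WwSsNnCc gametes: WSNC×1, WSNc×1, WSnC×1, WSnc×1, WsNC×1, WsNc×1, WsnC×1, Wsnc×1, wSNC×1, wSNc×1, wSnC×1, wSnc×1, wsNC×1, wsNc×1, wsnC×1, wsnc×1
WWSsNNCc gametes: WSNC×4, WSNc×4, WsNC×4, WsNc×4
WwSsNnCc×WWSsNNCc grid (16·16=256): WWSSNNCC=4 WWSSNNCc=8 WWSSNNcc=4 WWSSNnCC=4 WWSSNnCc=8 WWSSNncc=4 WWSsNNCC=8 WWSsNNCc=16 WWSsNNcc=8 WWSsNnCC=8 WWSsNnCc=16 WWSsNncc=8 WWssNNCC=4 WWssNNCc=8 WWssNNcc=4 WWssNnCC=4 WWssNnCc=8 WWssNncc=4 WwSSNNCC=4 WwSSNNCc=8 WwSSNNcc=4 WwSSNnCC=4 WwSSNnCc=8 WwSSNncc=4 WwSsNNCC=8 WwSsNNCc=16 WwSsNNcc=8 WwSsNnCC=8 WwSsNnCc=16 WwSsNncc=8 WwssNNCC=4 WwssNNCc=8 WwssNNcc=4 WwssNnCC=4 WwssNnCc=8 WwssNncc=4
WWssNNcc hits 4/256; gcd=4; 4÷4/256÷4 = 1/64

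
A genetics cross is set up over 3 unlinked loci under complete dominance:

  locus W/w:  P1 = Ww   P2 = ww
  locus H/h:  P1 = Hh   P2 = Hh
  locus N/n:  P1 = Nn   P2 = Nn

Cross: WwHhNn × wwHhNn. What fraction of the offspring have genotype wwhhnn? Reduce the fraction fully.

P(wwhhnn) = 1/32

WwHhNn gametes: WHN×1, WHn×1, WhN×1, Whn×1, wHN×1, wHn×1, whN×1, whn×1
wwHhNn gametes: wHN×2, wHn×2, whN×2, whn×2
WwHhNn×wwHhNn grid (8·8=64): WwHHNN=2 WwHHNn=4 WwHHnn=2 WwHhNN=4 WwHhNn=8 WwHhnn=4 WwhhNN=2 WwhhNn=4 Wwhhnn=2 wwHHNN=2 wwHHNn=4 wwHHnn=2 wwHhNN=4 wwHhNn=8 wwHhnn=4 wwhhNN=2 wwhhNn=4 wwhhnn=2
wwhhnn hits 2/64; gcd=2; 2÷2/64÷2 = 1/32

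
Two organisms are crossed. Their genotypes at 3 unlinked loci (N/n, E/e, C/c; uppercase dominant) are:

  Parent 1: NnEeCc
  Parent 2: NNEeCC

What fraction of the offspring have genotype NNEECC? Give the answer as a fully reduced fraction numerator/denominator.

NnEeCc gametes: NEC×1, NEc×1, NeC×1, Nec×1, nEC×1, nEc×1, neC×1, nec×1
NNEeCC gametes: NEC×4, NeC×4
NnEeCc×NNEeCC grid (8·8=64): NNEECC=4 NNEECc=4 NNEeCC=8 NNEeCc=8 NNeeCC=4 NNeeCc=4 NnEECC=4 NnEECc=4 NnEeCC=8 NnEeCc=8 NneeCC=4 NneeCc=4
NNEECC hits 4/64; gcd=4; 4÷4/64÷4 = 1/16

P(NNEECC) = 1/16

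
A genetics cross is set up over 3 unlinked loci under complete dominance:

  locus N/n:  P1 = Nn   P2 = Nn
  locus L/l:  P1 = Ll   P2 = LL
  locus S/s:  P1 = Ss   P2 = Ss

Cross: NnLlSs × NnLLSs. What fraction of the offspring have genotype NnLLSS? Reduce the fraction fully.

NnLlSs gametes: NLS×1, NLs×1, NlS×1, Nls×1, nLS×1, nLs×1, nlS×1, nls×1
NnLLSs gametes: NLS×2, NLs×2, nLS×2, nLs×2
NnLlSs×NnLLSs grid (8·8=64): NNLLSS=2 NNLLSs=4 NNLLss=2 NNLlSS=2 NNLlSs=4 NNLlss=2 NnLLSS=4 NnLLSs=8 NnLLss=4 NnLlSS=4 NnLlSs=8 NnLlss=4 nnLLSS=2 nnLLSs=4 nnLLss=2 nnLlSS=2 nnLlSs=4 nnLlss=2
NnLLSS hits 4/64; gcd=4; 4÷4/64÷4 = 1/16

P(NnLLSS) = 1/16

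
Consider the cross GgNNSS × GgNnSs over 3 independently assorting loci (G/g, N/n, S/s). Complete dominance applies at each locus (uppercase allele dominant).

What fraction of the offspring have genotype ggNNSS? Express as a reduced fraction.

P(ggNNSS) = 1/16

GgNNSS gametes: GNS×4, gNS×4
GgNnSs gametes: GNS×1, GNs×1, GnS×1, Gns×1, gNS×1, gNs×1, gnS×1, gns×1
GgNNSS×GgNnSs grid (8·8=64): GGNNSS=4 GGNNSs=4 GGNnSS=4 GGNnSs=4 GgNNSS=8 GgNNSs=8 GgNnSS=8 GgNnSs=8 ggNNSS=4 ggNNSs=4 ggNnSS=4 ggNnSs=4
ggNNSS hits 4/64; gcd=4; 4÷4/64÷4 = 1/16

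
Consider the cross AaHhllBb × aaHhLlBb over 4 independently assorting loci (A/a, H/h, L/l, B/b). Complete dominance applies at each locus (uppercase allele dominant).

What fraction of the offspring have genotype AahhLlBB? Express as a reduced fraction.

AaHhllBb gametes: AHlB×2, AHlb×2, AhlB×2, Ahlb×2, aHlB×2, aHlb×2, ahlB×2, ahlb×2
aaHhLlBb gametes: aHLB×2, aHLb×2, aHlB×2, aHlb×2, ahLB×2, ahLb×2, ahlB×2, ahlb×2
AaHhllBb×aaHhLlBb grid (16·16=256): AaHHLlBB=4 AaHHLlBb=8 AaHHLlbb=4 AaHHllBB=4 AaHHllBb=8 AaHHllbb=4 AaHhLlBB=8 AaHhLlBb=16 AaHhLlbb=8 AaHhllBB=8 AaHhllBb=16 AaHhllbb=8 AahhLlBB=4 AahhLlBb=8 AahhLlbb=4 AahhllBB=4 AahhllBb=8 Aahhllbb=4 aaHHLlBB=4 aaHHLlBb=8 aaHHLlbb=4 aaHHllBB=4 aaHHllBb=8 aaHHllbb=4 aaHhLlBB=8 aaHhLlBb=16 aaHhLlbb=8 aaHhllBB=8 aaHhllBb=16 aaHhllbb=8 aahhLlBB=4 aahhLlBb=8 aahhLlbb=4 aahhllBB=4 aahhllBb=8 aahhllbb=4
AahhLlBB hits 4/256; gcd=4; 4÷4/256÷4 = 1/64

P(AahhLlBB) = 1/64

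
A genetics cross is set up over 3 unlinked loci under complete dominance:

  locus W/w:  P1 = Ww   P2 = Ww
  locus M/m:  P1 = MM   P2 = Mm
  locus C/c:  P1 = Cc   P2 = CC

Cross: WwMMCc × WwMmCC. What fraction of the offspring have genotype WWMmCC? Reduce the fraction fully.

WwMMCc gametes: WMC×2, WMc×2, wMC×2, wMc×2
WwMmCC gametes: WMC×2, WmC×2, wMC×2, wmC×2
WwMMCc×WwMmCC grid (8·8=64): WWMMCC=4 WWMMCc=4 WWMmCC=4 WWMmCc=4 WwMMCC=8 WwMMCc=8 WwMmCC=8 WwMmCc=8 wwMMCC=4 wwMMCc=4 wwMmCC=4 wwMmCc=4
WWMmCC hits 4/64; gcd=4; 4÷4/64÷4 = 1/16

P(WWMmCC) = 1/16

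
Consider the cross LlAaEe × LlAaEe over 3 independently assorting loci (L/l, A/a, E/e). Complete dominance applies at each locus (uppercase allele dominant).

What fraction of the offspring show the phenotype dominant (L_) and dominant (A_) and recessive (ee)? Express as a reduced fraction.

P(L_ A_ ee) = 9/64

LlAaEe gametes: LAE×1, LAe×1, LaE×1, Lae×1, lAE×1, lAe×1, laE×1, lae×1
LlAaEe gametes: LAE×1, LAe×1, LaE×1, Lae×1, lAE×1, lAe×1, laE×1, lae×1
LlAaEe×LlAaEe grid (8·8=64): LLAAEE=1 LLAAEe=2 LLAAee=1 LLAaEE=2 LLAaEe=4 LLAaee=2 LLaaEE=1 LLaaEe=2 LLaaee=1 LlAAEE=2 LlAAEe=4 LlAAee=2 LlAaEE=4 LlAaEe=8 LlAaee=4 LlaaEE=2 LlaaEe=4 Llaaee=2 llAAEE=1 llAAEe=2 llAAee=1 llAaEE=2 llAaEe=4 llAaee=2 llaaEE=1 llaaEe=2 llaaee=1
L_ A_ ee hits 9/64; gcd=1; 9÷1/64÷1 = 9/64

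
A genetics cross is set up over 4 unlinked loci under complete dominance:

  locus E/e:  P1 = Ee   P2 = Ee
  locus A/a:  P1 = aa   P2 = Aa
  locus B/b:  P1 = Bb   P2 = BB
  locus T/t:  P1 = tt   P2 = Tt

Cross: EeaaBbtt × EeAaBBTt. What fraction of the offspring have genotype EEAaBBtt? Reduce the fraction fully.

P(EEAaBBtt) = 1/32

EeaaBbtt gametes: EaBt×4, Eabt×4, eaBt×4, eabt×4
EeAaBBTt gametes: EABT×2, EABt×2, EaBT×2, EaBt×2, eABT×2, eABt×2, eaBT×2, eaBt×2
EeaaBbtt×EeAaBBTt grid (16·16=256): EEAaBBTt=8 EEAaBBtt=8 EEAaBbTt=8 EEAaBbtt=8 EEaaBBTt=8 EEaaBBtt=8 EEaaBbTt=8 EEaaBbtt=8 EeAaBBTt=16 EeAaBBtt=16 EeAaBbTt=16 EeAaBbtt=16 EeaaBBTt=16 EeaaBBtt=16 EeaaBbTt=16 EeaaBbtt=16 eeAaBBTt=8 eeAaBBtt=8 eeAaBbTt=8 eeAaBbtt=8 eeaaBBTt=8 eeaaBBtt=8 eeaaBbTt=8 eeaaBbtt=8
EEAaBBtt hits 8/256; gcd=8; 8÷8/256÷8 = 1/32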